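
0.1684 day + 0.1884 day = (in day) 0.3568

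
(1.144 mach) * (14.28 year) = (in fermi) 1.754e+26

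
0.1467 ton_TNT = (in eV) 3.831e+27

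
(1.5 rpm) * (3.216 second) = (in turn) 0.0804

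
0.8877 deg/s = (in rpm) 0.148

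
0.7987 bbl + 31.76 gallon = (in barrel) 1.555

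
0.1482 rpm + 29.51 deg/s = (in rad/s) 0.5306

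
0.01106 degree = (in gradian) 0.01229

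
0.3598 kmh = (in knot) 0.1943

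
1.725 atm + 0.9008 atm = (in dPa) 2.661e+06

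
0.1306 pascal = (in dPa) 1.306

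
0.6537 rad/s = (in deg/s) 37.45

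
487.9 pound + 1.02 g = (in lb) 487.9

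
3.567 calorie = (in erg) 1.492e+08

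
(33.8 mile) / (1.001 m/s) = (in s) 5.434e+04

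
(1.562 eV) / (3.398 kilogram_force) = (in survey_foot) 2.464e-20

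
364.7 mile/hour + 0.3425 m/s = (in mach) 0.4798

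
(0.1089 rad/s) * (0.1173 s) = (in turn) 0.002033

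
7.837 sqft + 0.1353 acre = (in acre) 0.1355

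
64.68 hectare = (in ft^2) 6.962e+06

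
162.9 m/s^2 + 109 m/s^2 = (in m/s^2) 271.9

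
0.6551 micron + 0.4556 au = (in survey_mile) 4.235e+07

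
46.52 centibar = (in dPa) 4.652e+05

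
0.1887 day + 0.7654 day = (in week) 0.1363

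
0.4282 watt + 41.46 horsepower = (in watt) 3.092e+04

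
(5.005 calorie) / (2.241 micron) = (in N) 9.344e+06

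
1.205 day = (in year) 0.003301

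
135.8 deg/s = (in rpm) 22.63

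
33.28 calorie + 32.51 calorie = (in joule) 275.3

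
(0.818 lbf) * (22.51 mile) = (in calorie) 3.15e+04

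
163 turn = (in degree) 5.868e+04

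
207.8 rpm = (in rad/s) 21.76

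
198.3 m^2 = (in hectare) 0.01983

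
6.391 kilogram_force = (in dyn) 6.267e+06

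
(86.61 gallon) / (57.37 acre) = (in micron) 1.412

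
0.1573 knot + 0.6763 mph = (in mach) 0.001126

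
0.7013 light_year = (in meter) 6.635e+15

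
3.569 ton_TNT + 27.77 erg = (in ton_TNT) 3.569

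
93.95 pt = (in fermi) 3.314e+13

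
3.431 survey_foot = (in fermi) 1.046e+15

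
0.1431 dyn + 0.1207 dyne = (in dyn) 0.2638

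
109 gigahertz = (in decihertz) 1.09e+12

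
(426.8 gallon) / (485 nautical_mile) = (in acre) 4.445e-10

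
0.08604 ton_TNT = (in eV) 2.247e+27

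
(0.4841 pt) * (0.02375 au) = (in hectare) 60.68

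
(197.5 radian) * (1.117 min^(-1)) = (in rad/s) 3.677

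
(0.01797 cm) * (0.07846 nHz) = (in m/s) 1.41e-14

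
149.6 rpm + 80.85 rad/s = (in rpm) 921.7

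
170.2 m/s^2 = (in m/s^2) 170.2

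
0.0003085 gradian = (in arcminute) 0.01666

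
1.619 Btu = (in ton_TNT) 4.083e-07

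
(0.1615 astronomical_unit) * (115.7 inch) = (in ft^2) 7.642e+11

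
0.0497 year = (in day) 18.14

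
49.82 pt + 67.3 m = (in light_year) 7.115e-15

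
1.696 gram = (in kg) 0.001696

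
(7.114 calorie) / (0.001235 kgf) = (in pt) 6.967e+06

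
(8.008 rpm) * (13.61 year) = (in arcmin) 1.237e+12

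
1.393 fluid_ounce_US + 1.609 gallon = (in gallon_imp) 1.349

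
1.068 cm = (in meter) 0.01068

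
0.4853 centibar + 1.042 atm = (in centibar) 106.1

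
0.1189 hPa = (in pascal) 11.89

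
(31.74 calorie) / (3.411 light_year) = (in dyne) 4.115e-10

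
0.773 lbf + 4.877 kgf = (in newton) 51.27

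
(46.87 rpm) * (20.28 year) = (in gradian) 1.998e+11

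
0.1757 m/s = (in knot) 0.3415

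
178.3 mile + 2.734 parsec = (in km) 8.436e+13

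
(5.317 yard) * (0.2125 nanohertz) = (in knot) 2.008e-09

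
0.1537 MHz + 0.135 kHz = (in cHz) 1.538e+07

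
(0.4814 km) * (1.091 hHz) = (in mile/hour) 1.175e+05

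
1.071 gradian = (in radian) 0.01682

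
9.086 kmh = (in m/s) 2.524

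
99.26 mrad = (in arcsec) 2.047e+04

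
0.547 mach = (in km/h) 670.5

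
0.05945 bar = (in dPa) 5.945e+04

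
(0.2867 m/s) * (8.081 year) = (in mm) 7.306e+10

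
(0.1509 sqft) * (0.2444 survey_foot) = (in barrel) 0.006569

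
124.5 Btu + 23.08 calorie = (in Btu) 124.6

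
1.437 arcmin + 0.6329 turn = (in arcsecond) 8.203e+05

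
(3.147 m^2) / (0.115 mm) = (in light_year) 2.893e-12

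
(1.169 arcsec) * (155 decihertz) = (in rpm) 0.0008389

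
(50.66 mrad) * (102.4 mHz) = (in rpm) 0.04954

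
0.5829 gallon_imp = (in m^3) 0.00265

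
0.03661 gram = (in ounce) 0.001291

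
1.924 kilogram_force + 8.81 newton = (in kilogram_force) 2.822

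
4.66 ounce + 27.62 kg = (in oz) 978.9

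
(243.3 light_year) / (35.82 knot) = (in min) 2.082e+15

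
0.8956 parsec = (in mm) 2.764e+19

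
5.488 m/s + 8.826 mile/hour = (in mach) 0.02771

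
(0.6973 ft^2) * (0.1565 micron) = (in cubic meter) 1.014e-08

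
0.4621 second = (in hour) 0.0001284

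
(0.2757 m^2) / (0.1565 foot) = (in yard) 6.321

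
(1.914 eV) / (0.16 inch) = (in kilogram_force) 7.694e-18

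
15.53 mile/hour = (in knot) 13.5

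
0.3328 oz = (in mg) 9435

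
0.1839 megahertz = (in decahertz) 1.839e+04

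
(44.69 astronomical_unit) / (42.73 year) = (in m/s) 4961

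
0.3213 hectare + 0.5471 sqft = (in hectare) 0.3213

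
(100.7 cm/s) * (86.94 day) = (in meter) 7.564e+06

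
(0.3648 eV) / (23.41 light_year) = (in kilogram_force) 2.691e-38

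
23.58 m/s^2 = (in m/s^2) 23.58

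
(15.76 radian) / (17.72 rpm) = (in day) 9.83e-05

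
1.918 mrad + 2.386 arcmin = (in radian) 0.002612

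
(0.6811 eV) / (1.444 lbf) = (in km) 1.699e-23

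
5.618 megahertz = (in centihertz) 5.618e+08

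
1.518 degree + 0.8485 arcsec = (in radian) 0.0265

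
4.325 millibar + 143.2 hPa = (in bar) 0.1475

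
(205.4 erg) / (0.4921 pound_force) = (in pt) 0.0266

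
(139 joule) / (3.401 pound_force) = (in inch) 361.7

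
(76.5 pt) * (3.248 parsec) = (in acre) 6.684e+11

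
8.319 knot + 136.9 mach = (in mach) 136.9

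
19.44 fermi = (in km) 1.944e-17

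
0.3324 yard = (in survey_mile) 0.0001889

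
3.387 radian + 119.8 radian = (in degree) 7058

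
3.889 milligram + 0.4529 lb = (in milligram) 2.054e+05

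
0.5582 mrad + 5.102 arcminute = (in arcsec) 421.3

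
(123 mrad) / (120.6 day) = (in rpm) 1.127e-07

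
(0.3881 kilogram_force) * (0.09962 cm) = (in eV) 2.366e+16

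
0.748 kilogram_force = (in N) 7.335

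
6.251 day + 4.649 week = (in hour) 931.1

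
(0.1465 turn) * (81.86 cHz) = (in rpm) 7.195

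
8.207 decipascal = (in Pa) 0.8207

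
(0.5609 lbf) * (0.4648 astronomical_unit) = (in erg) 1.735e+18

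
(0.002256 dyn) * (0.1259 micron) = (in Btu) 2.692e-18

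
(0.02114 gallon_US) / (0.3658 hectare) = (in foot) 7.177e-08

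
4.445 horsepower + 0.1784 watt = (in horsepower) 4.445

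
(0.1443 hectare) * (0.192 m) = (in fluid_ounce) 9.368e+06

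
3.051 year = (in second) 9.622e+07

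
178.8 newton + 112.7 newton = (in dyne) 2.915e+07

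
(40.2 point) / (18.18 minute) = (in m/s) 1.3e-05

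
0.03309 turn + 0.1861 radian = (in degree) 22.58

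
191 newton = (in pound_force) 42.94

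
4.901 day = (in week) 0.7001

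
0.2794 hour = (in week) 0.001663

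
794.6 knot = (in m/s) 408.8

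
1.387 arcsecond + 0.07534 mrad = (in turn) 1.306e-05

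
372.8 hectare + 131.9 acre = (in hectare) 426.2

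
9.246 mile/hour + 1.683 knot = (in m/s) 4.999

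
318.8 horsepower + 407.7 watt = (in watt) 2.381e+05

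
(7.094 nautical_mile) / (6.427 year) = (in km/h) 0.0002334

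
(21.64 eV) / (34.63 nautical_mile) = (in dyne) 5.406e-18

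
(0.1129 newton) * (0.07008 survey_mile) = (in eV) 7.947e+19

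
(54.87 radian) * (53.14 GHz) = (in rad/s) 2.916e+12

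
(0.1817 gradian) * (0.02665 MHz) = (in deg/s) 4358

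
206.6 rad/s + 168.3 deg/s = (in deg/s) 1.201e+04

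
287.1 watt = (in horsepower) 0.385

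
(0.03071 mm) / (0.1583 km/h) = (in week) 1.155e-09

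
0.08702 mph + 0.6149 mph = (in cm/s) 31.38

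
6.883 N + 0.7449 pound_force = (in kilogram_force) 1.04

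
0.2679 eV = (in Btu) 4.068e-23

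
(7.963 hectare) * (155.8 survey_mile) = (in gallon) 5.274e+12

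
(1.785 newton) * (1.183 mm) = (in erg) 2.112e+04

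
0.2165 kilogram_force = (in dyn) 2.123e+05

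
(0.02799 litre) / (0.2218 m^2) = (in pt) 0.3577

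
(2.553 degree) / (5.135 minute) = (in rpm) 0.001381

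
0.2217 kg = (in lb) 0.4888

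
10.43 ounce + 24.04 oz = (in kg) 0.9772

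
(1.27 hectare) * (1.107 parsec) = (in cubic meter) 4.338e+20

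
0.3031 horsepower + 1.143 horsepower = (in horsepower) 1.446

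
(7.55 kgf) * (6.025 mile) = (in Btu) 680.5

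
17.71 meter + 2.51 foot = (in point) 5.237e+04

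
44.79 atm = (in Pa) 4.538e+06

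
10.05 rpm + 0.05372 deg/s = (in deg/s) 60.35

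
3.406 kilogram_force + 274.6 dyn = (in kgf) 3.406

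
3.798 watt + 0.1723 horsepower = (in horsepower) 0.1774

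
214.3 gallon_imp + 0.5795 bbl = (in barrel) 6.707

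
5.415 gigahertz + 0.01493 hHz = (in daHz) 5.415e+08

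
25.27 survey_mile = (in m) 4.067e+04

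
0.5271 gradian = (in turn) 0.001318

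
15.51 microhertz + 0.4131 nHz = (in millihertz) 0.01551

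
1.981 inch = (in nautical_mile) 2.717e-05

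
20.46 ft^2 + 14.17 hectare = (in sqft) 1.525e+06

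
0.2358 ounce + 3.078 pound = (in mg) 1.403e+06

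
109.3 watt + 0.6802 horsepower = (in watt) 616.5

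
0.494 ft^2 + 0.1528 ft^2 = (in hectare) 6.009e-06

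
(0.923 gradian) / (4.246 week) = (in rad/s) 5.646e-09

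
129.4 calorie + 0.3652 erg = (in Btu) 0.5132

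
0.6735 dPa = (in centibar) 6.735e-05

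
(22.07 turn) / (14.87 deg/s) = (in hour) 0.1484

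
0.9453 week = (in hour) 158.8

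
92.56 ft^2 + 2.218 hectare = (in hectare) 2.219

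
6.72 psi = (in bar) 0.4633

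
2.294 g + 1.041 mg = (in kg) 0.002295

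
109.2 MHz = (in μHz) 1.092e+14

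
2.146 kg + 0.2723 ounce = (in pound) 4.748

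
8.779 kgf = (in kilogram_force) 8.779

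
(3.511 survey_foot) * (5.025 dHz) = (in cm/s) 53.78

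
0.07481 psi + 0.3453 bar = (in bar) 0.3505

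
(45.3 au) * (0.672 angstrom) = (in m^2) 455.4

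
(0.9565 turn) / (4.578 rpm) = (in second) 12.54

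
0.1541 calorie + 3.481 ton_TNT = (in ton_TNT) 3.481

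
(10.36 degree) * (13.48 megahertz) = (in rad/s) 2.437e+06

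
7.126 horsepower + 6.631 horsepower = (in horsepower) 13.76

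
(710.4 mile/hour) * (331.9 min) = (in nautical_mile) 3415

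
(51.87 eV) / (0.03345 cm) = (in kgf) 2.533e-15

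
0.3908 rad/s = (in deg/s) 22.39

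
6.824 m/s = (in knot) 13.26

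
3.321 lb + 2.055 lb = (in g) 2439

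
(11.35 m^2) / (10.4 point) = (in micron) 3.094e+09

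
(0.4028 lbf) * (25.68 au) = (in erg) 6.883e+19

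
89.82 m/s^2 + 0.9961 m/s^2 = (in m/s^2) 90.82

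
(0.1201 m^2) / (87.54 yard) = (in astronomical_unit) 1.003e-14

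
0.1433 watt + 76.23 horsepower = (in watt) 5.684e+04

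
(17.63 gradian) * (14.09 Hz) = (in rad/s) 3.902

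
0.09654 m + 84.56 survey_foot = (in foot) 84.88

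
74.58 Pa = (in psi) 0.01082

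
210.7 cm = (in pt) 5973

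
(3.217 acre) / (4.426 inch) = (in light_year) 1.224e-11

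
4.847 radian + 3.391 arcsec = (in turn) 0.7714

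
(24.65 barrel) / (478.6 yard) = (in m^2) 0.008955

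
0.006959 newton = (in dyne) 695.9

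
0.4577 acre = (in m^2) 1852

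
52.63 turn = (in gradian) 2.105e+04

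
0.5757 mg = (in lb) 1.269e-06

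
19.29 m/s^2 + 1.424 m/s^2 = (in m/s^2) 20.71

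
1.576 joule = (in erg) 1.576e+07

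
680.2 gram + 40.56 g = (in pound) 1.589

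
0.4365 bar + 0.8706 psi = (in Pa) 4.965e+04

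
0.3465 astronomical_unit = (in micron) 5.184e+16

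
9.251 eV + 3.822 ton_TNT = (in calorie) 3.822e+09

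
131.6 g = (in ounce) 4.642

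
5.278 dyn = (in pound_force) 1.187e-05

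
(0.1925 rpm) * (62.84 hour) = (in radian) 4560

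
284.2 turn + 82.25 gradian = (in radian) 1787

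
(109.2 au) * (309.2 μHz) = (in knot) 9.819e+09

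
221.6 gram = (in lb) 0.4885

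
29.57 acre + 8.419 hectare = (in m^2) 2.039e+05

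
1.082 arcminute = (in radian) 0.0003147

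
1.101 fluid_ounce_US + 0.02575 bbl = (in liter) 4.126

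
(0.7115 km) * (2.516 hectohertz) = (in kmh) 6.444e+05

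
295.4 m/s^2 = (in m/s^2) 295.4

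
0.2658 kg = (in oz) 9.376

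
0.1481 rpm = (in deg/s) 0.8886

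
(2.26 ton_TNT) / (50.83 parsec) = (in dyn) 0.0006029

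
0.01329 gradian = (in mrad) 0.2088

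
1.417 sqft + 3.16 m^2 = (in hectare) 0.0003292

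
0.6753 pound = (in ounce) 10.8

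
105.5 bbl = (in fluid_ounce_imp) 5.903e+05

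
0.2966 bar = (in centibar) 29.66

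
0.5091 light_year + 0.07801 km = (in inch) 1.896e+17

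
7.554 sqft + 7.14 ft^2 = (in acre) 0.0003373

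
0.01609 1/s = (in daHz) 0.001609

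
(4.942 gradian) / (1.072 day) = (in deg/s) 4.802e-05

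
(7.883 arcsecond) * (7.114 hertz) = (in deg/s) 0.01558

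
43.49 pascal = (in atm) 0.0004292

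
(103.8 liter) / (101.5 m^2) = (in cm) 0.1023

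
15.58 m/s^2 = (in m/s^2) 15.58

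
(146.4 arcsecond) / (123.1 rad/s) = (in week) 9.533e-12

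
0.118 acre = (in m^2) 477.5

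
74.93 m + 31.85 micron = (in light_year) 7.92e-15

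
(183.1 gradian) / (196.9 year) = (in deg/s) 2.654e-08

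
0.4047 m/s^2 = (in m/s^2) 0.4047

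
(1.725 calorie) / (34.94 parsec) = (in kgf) 6.826e-19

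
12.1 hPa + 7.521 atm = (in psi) 110.7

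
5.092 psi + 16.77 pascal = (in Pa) 3.512e+04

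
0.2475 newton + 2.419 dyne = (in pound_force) 0.05565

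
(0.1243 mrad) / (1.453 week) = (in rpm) 1.351e-09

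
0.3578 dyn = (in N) 3.578e-06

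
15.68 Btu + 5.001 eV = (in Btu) 15.68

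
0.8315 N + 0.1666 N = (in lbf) 0.2244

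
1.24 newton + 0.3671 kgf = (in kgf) 0.4935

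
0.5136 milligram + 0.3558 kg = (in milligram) 3.558e+05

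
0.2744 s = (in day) 3.176e-06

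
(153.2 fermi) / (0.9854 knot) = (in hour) 8.395e-17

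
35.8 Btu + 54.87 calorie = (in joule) 3.8e+04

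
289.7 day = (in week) 41.39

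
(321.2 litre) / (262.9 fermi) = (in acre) 3.019e+08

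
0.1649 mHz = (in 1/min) 0.009894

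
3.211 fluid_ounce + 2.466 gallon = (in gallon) 2.491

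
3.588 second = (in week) 5.933e-06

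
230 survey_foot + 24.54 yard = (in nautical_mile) 0.04997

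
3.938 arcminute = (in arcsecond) 236.3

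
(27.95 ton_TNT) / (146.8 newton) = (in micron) 7.966e+14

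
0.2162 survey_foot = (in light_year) 6.965e-18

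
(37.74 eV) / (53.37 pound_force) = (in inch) 1.003e-18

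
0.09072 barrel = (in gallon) 3.81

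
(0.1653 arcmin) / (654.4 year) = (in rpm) 2.225e-14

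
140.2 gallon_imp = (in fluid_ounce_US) 2.155e+04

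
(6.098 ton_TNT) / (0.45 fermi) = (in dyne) 5.67e+30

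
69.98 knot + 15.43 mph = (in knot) 83.39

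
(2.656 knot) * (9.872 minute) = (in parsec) 2.623e-14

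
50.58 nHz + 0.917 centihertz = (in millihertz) 9.17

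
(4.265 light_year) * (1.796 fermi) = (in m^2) 72.47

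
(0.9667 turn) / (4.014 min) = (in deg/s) 1.445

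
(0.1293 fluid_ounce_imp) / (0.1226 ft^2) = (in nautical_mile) 1.742e-07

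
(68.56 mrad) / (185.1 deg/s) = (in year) 6.729e-10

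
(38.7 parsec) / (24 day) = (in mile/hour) 1.288e+12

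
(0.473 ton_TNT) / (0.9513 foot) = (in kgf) 6.96e+08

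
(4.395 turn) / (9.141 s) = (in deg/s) 173.1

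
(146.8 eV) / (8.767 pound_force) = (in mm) 6.031e-16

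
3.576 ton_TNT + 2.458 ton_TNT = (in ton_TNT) 6.034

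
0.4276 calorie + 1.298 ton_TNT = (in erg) 5.431e+16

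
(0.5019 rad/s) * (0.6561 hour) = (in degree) 6.792e+04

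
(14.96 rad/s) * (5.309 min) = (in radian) 4765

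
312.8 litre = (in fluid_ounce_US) 1.058e+04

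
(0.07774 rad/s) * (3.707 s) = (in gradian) 18.35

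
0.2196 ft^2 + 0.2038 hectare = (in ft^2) 2.194e+04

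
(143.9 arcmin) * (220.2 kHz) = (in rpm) 8.802e+04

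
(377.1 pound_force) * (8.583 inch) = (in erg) 3.657e+09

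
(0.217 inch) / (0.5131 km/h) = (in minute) 0.0006445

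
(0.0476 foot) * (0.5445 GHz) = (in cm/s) 7.9e+08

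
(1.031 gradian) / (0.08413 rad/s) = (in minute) 0.003208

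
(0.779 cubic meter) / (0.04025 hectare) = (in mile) 1.203e-06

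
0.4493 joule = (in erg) 4.493e+06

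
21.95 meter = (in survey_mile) 0.01364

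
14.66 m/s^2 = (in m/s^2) 14.66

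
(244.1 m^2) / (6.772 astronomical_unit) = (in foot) 7.905e-10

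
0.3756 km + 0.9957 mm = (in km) 0.3756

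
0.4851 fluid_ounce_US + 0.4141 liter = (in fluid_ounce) 14.49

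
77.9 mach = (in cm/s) 2.652e+06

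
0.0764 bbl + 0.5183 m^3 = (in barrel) 3.336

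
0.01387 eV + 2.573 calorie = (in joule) 10.77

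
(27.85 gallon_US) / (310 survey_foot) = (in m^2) 0.001116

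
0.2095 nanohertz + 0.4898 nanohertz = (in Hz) 6.993e-10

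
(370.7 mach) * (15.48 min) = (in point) 3.323e+11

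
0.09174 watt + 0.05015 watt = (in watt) 0.1419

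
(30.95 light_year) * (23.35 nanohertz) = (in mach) 2.008e+07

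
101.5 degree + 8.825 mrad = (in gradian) 113.3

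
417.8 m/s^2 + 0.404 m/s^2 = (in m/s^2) 418.2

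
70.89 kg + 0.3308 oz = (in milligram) 7.09e+07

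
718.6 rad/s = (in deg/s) 4.117e+04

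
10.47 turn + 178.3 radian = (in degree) 1.399e+04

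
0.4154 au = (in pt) 1.762e+14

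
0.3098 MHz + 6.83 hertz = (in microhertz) 3.098e+11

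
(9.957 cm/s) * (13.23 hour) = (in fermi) 4.742e+18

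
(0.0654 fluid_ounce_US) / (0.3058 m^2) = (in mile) 3.93e-09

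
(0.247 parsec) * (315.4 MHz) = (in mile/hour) 5.377e+24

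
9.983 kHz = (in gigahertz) 9.983e-06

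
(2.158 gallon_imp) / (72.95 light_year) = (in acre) 3.513e-24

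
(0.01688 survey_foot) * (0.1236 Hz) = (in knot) 0.001236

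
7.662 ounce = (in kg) 0.2172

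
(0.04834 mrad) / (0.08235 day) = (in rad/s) 6.794e-09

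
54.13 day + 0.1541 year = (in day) 110.4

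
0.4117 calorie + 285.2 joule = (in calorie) 68.58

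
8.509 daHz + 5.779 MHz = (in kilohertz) 5779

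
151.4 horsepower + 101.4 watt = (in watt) 1.13e+05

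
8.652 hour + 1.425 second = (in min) 519.1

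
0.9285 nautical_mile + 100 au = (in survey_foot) 4.908e+13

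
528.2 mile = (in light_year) 8.985e-11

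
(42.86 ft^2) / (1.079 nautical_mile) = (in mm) 1.993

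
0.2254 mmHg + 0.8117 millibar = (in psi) 0.01613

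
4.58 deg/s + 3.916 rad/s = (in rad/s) 3.996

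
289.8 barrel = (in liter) 4.607e+04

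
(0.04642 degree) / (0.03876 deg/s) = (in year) 3.798e-08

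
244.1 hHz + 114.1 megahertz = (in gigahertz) 0.1141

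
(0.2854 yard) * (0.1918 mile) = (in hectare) 0.008055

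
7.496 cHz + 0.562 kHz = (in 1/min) 3.372e+04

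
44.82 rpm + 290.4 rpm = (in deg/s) 2011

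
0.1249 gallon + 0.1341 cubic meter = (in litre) 134.6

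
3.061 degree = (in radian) 0.05342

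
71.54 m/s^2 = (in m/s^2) 71.54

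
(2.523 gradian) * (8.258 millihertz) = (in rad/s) 0.0003273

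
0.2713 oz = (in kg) 0.007691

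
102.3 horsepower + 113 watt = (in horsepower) 102.5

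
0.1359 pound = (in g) 61.64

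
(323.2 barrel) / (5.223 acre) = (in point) 6.891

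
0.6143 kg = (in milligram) 6.143e+05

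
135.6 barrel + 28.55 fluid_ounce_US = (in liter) 2.156e+04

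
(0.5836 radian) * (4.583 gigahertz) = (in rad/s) 2.675e+09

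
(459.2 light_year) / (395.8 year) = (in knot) 6.766e+08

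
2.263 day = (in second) 1.955e+05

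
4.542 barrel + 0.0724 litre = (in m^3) 0.7222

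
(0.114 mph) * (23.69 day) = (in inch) 4.107e+06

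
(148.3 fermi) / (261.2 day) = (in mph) 1.47e-20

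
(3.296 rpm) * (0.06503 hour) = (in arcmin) 2.778e+05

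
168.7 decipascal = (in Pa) 16.87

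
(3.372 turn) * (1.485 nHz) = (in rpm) 3.004e-07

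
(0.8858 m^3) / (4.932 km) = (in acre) 4.438e-08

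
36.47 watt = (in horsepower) 0.04891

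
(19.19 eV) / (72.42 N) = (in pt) 1.203e-16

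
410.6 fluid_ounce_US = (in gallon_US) 3.208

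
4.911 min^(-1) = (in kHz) 8.185e-05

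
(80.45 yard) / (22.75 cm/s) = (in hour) 0.08982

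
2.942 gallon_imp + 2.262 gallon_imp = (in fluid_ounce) 800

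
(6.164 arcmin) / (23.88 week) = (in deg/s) 7.113e-09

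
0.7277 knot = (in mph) 0.8374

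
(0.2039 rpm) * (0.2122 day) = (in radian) 391.5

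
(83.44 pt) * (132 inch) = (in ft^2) 1.062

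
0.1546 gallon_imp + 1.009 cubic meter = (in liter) 1010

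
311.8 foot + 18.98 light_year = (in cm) 1.796e+19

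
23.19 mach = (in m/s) 7896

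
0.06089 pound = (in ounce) 0.9742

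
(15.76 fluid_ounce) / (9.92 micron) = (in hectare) 0.004698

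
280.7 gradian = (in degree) 252.6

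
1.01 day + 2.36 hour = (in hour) 26.6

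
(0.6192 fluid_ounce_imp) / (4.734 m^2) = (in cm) 0.0003716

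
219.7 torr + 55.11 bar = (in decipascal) 5.54e+07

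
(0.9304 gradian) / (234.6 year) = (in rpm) 1.886e-11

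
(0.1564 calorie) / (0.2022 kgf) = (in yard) 0.3609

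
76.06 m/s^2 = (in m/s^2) 76.06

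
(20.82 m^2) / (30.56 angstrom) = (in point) 1.931e+13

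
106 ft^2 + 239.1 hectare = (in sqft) 2.574e+07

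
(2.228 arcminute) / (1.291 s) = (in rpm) 0.004794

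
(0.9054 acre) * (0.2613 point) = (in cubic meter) 0.3378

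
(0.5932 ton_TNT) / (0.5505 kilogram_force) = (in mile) 2.857e+05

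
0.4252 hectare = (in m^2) 4252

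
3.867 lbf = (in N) 17.2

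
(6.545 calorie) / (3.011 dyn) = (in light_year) 9.613e-11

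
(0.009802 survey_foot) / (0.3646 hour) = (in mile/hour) 5.092e-06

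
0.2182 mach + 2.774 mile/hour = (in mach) 0.2218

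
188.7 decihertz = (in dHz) 188.7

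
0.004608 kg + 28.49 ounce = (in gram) 812.3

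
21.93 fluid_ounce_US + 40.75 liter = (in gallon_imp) 9.106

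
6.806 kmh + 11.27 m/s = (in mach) 0.03865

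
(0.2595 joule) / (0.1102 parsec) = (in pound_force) 1.716e-17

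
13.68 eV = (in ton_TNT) 5.238e-28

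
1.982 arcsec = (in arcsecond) 1.982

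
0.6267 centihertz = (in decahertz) 0.0006267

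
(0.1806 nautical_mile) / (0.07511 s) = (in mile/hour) 9961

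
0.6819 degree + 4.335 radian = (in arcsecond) 8.966e+05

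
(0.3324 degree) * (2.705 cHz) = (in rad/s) 0.0001569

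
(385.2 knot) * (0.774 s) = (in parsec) 4.971e-15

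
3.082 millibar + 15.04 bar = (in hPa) 1.504e+04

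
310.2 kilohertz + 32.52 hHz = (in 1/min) 1.881e+07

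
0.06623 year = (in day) 24.17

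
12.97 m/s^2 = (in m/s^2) 12.97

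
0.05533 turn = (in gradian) 22.13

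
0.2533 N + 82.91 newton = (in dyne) 8.316e+06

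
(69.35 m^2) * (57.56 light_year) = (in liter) 3.777e+22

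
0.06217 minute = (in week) 6.168e-06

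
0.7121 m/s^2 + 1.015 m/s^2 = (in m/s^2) 1.727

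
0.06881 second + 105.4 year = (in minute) 5.54e+07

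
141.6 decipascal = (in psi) 0.002054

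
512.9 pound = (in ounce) 8206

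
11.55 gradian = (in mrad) 181.4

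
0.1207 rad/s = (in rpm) 1.153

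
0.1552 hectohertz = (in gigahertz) 1.552e-08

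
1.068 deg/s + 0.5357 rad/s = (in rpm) 5.294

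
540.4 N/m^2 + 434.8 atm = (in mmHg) 3.305e+05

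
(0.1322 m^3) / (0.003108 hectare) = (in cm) 0.4254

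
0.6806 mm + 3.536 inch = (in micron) 9.05e+04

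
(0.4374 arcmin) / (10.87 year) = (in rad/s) 3.712e-13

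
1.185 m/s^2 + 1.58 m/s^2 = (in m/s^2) 2.765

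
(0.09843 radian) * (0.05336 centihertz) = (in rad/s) 5.252e-05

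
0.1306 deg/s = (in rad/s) 0.002279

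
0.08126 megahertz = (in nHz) 8.126e+13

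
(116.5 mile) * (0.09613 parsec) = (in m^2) 5.561e+20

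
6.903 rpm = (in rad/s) 0.7229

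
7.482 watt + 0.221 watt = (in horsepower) 0.01033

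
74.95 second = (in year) 2.377e-06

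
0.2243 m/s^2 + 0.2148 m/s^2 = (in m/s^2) 0.4391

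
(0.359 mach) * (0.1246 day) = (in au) 8.797e-06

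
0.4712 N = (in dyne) 4.712e+04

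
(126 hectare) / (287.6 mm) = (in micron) 4.381e+12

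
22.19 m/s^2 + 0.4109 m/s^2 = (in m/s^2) 22.6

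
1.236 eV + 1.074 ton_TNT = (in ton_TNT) 1.074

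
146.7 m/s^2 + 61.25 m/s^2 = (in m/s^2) 207.9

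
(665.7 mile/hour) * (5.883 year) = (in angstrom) 5.521e+20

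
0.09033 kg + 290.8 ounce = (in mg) 8.334e+06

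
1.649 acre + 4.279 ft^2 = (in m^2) 6674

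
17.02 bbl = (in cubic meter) 2.706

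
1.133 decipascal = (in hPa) 0.001133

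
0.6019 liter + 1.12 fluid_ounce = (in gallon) 0.1678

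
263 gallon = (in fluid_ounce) 3.366e+04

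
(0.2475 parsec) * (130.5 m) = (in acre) 2.463e+14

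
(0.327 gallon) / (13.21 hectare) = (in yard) 1.025e-08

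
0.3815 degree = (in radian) 0.006658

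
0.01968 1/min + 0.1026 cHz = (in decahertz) 0.0001354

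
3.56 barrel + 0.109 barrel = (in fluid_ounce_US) 1.972e+04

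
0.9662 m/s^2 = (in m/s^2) 0.9662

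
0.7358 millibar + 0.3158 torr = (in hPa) 1.157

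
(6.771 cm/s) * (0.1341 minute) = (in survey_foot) 1.787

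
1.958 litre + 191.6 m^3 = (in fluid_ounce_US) 6.479e+06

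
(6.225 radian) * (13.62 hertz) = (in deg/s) 4858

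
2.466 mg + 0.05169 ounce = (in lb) 0.003236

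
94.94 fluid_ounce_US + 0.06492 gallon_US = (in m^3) 0.003053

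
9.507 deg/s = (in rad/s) 0.1659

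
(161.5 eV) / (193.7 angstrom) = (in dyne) 0.0001336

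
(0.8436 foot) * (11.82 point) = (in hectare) 1.072e-07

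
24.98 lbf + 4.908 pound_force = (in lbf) 29.89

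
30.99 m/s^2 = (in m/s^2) 30.99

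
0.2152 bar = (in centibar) 21.52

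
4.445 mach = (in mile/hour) 3386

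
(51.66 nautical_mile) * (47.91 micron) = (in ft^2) 49.34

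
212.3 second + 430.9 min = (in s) 2.607e+04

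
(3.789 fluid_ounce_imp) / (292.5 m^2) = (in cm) 3.681e-05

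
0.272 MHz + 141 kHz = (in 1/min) 2.478e+07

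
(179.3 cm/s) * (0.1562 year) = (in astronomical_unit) 5.904e-05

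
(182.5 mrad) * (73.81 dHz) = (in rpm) 12.86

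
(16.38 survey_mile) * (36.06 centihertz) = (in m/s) 9506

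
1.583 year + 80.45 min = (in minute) 8.321e+05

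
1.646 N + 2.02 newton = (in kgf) 0.3738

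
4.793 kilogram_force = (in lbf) 10.57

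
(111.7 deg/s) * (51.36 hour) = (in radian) 3.605e+05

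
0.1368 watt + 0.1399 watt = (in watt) 0.2767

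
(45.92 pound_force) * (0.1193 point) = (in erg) 8.597e+04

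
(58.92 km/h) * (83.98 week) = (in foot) 2.727e+09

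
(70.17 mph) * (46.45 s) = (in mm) 1.457e+06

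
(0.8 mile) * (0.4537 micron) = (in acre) 1.443e-07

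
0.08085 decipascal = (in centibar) 8.085e-06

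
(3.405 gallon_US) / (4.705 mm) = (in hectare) 0.0002739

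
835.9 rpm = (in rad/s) 87.54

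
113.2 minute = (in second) 6792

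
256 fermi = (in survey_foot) 8.399e-13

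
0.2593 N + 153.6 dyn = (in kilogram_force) 0.0266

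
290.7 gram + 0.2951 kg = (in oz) 20.66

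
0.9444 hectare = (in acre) 2.334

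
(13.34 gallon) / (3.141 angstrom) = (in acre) 3.973e+04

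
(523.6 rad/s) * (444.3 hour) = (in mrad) 8.375e+11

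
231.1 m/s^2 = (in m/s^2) 231.1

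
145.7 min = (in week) 0.01445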